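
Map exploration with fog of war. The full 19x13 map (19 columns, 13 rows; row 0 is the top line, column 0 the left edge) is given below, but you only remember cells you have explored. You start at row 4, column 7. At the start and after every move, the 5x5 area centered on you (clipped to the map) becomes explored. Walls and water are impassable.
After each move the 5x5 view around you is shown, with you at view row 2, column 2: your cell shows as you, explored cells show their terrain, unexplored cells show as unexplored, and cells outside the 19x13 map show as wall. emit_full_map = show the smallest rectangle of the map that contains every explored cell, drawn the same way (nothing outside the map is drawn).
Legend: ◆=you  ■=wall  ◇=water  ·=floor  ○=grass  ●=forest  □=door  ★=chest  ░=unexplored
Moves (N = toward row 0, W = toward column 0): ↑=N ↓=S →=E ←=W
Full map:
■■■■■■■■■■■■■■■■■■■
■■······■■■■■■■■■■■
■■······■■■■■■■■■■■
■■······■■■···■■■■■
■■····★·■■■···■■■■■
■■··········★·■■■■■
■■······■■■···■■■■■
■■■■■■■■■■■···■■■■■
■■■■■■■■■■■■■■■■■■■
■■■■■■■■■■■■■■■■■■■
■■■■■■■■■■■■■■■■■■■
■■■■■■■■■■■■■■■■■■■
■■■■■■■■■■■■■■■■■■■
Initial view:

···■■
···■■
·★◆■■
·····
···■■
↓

···■■
·★·■■
··◆··
···■■
■■■■■

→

··■■■
★·■■■
··◆··
··■■■
■■■■■

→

·■■■·
·■■■·
··◆··
·■■■·
■■■■·

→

■■■··
■■■··
··◆·★
■■■··
■■■··

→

■■···
■■···
··◆★·
■■···
■■···

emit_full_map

···■■░░░░
···■■■···
·★·■■■···
······◆★·
···■■■···
■■■■■■···

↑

■■■■■
■■···
■■◆··
···★·
■■···

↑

■■■■■
■■■■■
■■◆··
■■···
···★·

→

■■■■■
■■■■■
■·◆·■
■···■
··★·■

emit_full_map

░░░░■■■■■■
···■■■■■■■
···■■■·◆·■
·★·■■■···■
·······★·■
···■■■···░
■■■■■■···░


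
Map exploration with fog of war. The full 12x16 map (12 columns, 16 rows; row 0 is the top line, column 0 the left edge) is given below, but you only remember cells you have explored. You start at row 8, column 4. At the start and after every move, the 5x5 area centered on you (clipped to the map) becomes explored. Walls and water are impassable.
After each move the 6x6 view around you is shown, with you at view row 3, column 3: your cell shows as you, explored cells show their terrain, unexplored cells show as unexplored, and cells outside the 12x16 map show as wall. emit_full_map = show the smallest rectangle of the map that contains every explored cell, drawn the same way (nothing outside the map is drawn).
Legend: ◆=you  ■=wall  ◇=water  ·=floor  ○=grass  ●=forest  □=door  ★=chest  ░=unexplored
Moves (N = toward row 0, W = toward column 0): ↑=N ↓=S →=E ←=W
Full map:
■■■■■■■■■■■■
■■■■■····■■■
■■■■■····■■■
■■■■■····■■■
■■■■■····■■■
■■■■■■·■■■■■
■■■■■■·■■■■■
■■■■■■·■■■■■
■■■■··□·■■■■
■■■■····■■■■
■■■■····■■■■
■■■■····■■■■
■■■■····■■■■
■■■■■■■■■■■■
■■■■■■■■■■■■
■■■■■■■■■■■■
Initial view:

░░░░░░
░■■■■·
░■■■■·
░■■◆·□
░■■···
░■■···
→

░░░░░░
■■■■·■
■■■■·■
■■·◆□·
■■····
■■····

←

░░░░░░
░■■■■·
░■■■■·
░■■◆·□
░■■···
░■■···

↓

░■■■■·
░■■■■·
░■■··□
░■■◆··
░■■···
░■■···

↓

░■■■■·
░■■··□
░■■···
░■■◆··
░■■···
░■■···

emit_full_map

■■■■·■
■■■■·■
■■··□·
■■····
■■◆···
■■···░
■■···░

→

■■■■·■
■■··□·
■■····
■■·◆··
■■····
■■····

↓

■■··□·
■■····
■■····
■■·◆··
■■····
░■■■■■

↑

■■■■·■
■■··□·
■■····
■■·◆··
■■····
■■····

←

░■■■■·
░■■··□
░■■···
░■■◆··
░■■···
░■■···


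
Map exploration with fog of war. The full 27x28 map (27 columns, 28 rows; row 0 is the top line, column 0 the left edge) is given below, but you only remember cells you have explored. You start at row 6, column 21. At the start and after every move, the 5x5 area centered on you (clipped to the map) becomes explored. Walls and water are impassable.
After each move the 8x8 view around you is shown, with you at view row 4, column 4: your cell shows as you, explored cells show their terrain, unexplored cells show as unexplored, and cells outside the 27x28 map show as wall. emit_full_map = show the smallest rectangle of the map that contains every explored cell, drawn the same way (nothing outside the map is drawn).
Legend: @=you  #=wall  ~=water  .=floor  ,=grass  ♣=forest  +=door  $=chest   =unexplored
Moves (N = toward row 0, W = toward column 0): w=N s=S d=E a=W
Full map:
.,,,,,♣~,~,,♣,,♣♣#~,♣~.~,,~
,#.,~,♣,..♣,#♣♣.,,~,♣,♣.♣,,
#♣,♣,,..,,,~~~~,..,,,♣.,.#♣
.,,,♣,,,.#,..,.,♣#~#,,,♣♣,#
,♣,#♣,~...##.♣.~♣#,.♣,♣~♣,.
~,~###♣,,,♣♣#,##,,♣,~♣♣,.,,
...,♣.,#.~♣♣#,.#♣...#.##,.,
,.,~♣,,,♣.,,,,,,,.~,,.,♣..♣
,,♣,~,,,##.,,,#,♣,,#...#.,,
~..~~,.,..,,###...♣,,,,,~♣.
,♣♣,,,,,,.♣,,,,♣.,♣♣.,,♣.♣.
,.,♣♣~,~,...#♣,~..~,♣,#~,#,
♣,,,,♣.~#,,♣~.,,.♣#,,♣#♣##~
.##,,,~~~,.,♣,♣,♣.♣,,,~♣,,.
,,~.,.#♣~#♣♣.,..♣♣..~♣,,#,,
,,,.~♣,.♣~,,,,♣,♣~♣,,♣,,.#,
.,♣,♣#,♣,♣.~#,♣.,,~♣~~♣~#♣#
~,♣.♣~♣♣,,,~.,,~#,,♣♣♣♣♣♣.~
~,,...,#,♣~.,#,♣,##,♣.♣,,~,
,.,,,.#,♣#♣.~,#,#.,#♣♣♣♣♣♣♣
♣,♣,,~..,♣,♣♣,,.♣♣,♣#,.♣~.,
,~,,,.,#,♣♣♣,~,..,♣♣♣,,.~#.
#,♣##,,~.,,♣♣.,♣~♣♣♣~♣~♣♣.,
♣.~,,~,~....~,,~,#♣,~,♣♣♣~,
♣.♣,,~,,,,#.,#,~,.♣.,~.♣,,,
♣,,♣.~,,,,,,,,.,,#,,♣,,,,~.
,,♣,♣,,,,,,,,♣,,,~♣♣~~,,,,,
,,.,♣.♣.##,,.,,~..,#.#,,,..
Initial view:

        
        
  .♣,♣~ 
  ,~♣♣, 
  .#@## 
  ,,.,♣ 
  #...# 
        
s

        
  .♣,♣~ 
  ,~♣♣, 
  .#.## 
  ,,@,♣ 
  #...# 
  ,,,,, 
        

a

        
   .♣,♣~
  ♣,~♣♣,
  ..#.##
  ~,@.,♣
  ,#...#
  ♣,,,,,
        

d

        
  .♣,♣~ 
 ♣,~♣♣, 
 ..#.## 
 ~,,@,♣ 
 ,#...# 
 ♣,,,,, 
        

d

        
 .♣,♣~  
♣,~♣♣,. 
..#.##, 
~,,.@♣. 
,#...#. 
♣,,,,,~ 
        

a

        
  .♣,♣~ 
 ♣,~♣♣,.
 ..#.##,
 ~,,@,♣.
 ,#...#.
 ♣,,,,,~
        

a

        
   .♣,♣~
  ♣,~♣♣,
  ..#.##
  ~,@.,♣
  ,#...#
  ♣,,,,,
        

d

        
  .♣,♣~ 
 ♣,~♣♣,.
 ..#.##,
 ~,,@,♣.
 ,#...#.
 ♣,,,,,~
        

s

  .♣,♣~ 
 ♣,~♣♣,.
 ..#.##,
 ~,,.,♣.
 ,#.@.#.
 ♣,,,,,~
  ♣.,,♣ 
        

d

 .♣,♣~  
♣,~♣♣,. 
..#.##, 
~,,.,♣. 
,#..@#. 
♣,,,,,~ 
 ♣.,,♣. 
        

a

  .♣,♣~ 
 ♣,~♣♣,.
 ..#.##,
 ~,,.,♣.
 ,#.@.#.
 ♣,,,,,~
  ♣.,,♣.
        

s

 ♣,~♣♣,.
 ..#.##,
 ~,,.,♣.
 ,#...#.
 ♣,,@,,~
  ♣.,,♣.
  ,♣,#~ 
        

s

 ..#.##,
 ~,,.,♣.
 ,#...#.
 ♣,,,,,~
  ♣.@,♣.
  ,♣,#~ 
  ,,♣#♣ 
        

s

 ~,,.,♣.
 ,#...#.
 ♣,,,,,~
  ♣.,,♣.
  ,♣@#~ 
  ,,♣#♣ 
  ,,,~♣ 
        

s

 ,#...#.
 ♣,,,,,~
  ♣.,,♣.
  ,♣,#~ 
  ,,@#♣ 
  ,,,~♣ 
  .~♣,, 
        

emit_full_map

 .♣,♣~ 
♣,~♣♣,.
..#.##,
~,,.,♣.
,#...#.
♣,,,,,~
 ♣.,,♣.
 ,♣,#~ 
 ,,@#♣ 
 ,,,~♣ 
 .~♣,, 

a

  ,#...#
  ♣,,,,,
  ♣♣.,,♣
  ~,♣,#~
  #,@♣#♣
  ♣,,,~♣
  ..~♣,,
        

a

   ,#...
   ♣,,,,
  ,♣♣.,,
  .~,♣,#
  ♣#@,♣#
  .♣,,,~
  ♣..~♣,
        

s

   ♣,,,,
  ,♣♣.,,
  .~,♣,#
  ♣#,,♣#
  .♣@,,~
  ♣..~♣,
  ~♣,,♣ 
        

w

   ,#...
   ♣,,,,
  ,♣♣.,,
  .~,♣,#
  ♣#@,♣#
  .♣,,,~
  ♣..~♣,
  ~♣,,♣ 

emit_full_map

  .♣,♣~ 
 ♣,~♣♣,.
 ..#.##,
 ~,,.,♣.
 ,#...#.
 ♣,,,,,~
,♣♣.,,♣.
.~,♣,#~ 
♣#@,♣#♣ 
.♣,,,~♣ 
♣..~♣,, 
~♣,,♣   

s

   ♣,,,,
  ,♣♣.,,
  .~,♣,#
  ♣#,,♣#
  .♣@,,~
  ♣..~♣,
  ~♣,,♣ 
        

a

    ♣,,,
   ,♣♣.,
  ..~,♣,
  .♣#,,♣
  ♣.@,,,
  ♣♣..~♣
  ♣~♣,,♣
        

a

     ♣,,
    ,♣♣.
  ~..~,♣
  ,.♣#,,
  ,♣@♣,,
  .♣♣..~
  ,♣~♣,,
        

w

     ,#.
     ♣,,
  ♣.,♣♣.
  ~..~,♣
  ,.@#,,
  ,♣.♣,,
  .♣♣..~
  ,♣~♣,,

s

     ♣,,
  ♣.,♣♣.
  ~..~,♣
  ,.♣#,,
  ,♣@♣,,
  .♣♣..~
  ,♣~♣,,
        

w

     ,#.
     ♣,,
  ♣.,♣♣.
  ~..~,♣
  ,.@#,,
  ,♣.♣,,
  .♣♣..~
  ,♣~♣,,

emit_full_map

    .♣,♣~ 
   ♣,~♣♣,.
   ..#.##,
   ~,,.,♣.
   ,#...#.
   ♣,,,,,~
♣.,♣♣.,,♣.
~..~,♣,#~ 
,.@#,,♣#♣ 
,♣.♣,,,~♣ 
.♣♣..~♣,, 
,♣~♣,,♣   

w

     ~,,
     ,#.
  ...♣,,
  ♣.,♣♣.
  ~.@~,♣
  ,.♣#,,
  ,♣.♣,,
  .♣♣..~

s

     ,#.
  ...♣,,
  ♣.,♣♣.
  ~..~,♣
  ,.@#,,
  ,♣.♣,,
  .♣♣..~
  ,♣~♣,,

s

  ...♣,,
  ♣.,♣♣.
  ~..~,♣
  ,.♣#,,
  ,♣@♣,,
  .♣♣..~
  ,♣~♣,,
        

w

     ,#.
  ...♣,,
  ♣.,♣♣.
  ~..~,♣
  ,.@#,,
  ,♣.♣,,
  .♣♣..~
  ,♣~♣,,

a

      ,#
   ...♣,
  ,♣.,♣♣
  ,~..~,
  ,,@♣#,
  ♣,♣.♣,
  ..♣♣..
   ,♣~♣,

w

      ~,
      ,#
  #...♣,
  ,♣.,♣♣
  ,~@.~,
  ,,.♣#,
  ♣,♣.♣,
  ..♣♣..

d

     ~,,
     ,#.
 #...♣,,
 ,♣.,♣♣.
 ,~.@~,♣
 ,,.♣#,,
 ♣,♣.♣,,
 ..♣♣..~

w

     ..#
     ~,,
  ,♣,,#.
 #...♣,,
 ,♣.@♣♣.
 ,~..~,♣
 ,,.♣#,,
 ♣,♣.♣,,

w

     ♣,~
     ..#
  ,,.~,,
  ,♣,,#.
 #..@♣,,
 ,♣.,♣♣.
 ,~..~,♣
 ,,.♣#,,

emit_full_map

     .♣,♣~ 
    ♣,~♣♣,.
    ..#.##,
 ,,.~,,.,♣.
 ,♣,,#...#.
#..@♣,,,,,~
,♣.,♣♣.,,♣.
,~..~,♣,#~ 
,,.♣#,,♣#♣ 
♣,♣.♣,,,~♣ 
..♣♣..~♣,, 
 ,♣~♣,,♣   

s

     ..#
  ,,.~,,
  ,♣,,#.
 #...♣,,
 ,♣.@♣♣.
 ,~..~,♣
 ,,.♣#,,
 ♣,♣.♣,,

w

     ♣,~
     ..#
  ,,.~,,
  ,♣,,#.
 #..@♣,,
 ,♣.,♣♣.
 ,~..~,♣
 ,,.♣#,,

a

      ♣,
      ..
  ,,,.~,
  #,♣,,#
  #.@.♣,
  ,♣.,♣♣
  ,~..~,
  ,,.♣#,

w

       .
      ♣,
  .#♣...
  ,,,.~,
  #,@,,#
  #...♣,
  ,♣.,♣♣
  ,~..~,

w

        
       .
  ##,,♣,
  .#♣...
  ,,@.~,
  #,♣,,#
  #...♣,
  ,♣.,♣♣

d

        
      .♣
 ##,,♣,~
 .#♣...#
 ,,,@~,,
 #,♣,,#.
 #...♣,,
 ,♣.,♣♣.

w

        
        
  ~♣#,.♣
 ##,,♣,~
 .#♣@..#
 ,,,.~,,
 #,♣,,#.
 #...♣,,

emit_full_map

 ~♣#,.♣,♣~ 
##,,♣,~♣♣,.
.#♣@..#.##,
,,,.~,,.,♣.
#,♣,,#...#.
#...♣,,,,,~
,♣.,♣♣.,,♣.
,~..~,♣,#~ 
,,.♣#,,♣#♣ 
♣,♣.♣,,,~♣ 
..♣♣..~♣,, 
 ,♣~♣,,♣   


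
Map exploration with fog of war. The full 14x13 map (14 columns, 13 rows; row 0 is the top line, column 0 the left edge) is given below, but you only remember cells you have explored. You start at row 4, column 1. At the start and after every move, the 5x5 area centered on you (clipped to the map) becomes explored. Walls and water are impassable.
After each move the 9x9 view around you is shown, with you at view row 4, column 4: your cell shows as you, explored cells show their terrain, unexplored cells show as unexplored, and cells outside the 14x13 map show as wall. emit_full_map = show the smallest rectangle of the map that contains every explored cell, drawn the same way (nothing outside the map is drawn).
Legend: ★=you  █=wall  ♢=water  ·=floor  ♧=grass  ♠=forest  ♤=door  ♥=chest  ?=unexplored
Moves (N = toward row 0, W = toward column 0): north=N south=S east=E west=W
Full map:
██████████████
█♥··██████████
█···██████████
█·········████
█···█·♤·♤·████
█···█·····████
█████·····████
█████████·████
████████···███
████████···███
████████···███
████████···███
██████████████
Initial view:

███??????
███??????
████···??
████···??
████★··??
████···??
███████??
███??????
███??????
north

█████████
███??????
████♥··??
████···??
████★··??
████···??
████···??
███████??
███??????

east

█████████
██???????
███♥··█??
███···█??
███·★··??
███···█??
███···█??
██████???
██???????

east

█████████
█????????
██♥··██??
██···██??
██··★··??
██···█·??
██···█·??
█████????
█????????

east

█████████
?????????
█♥··███??
█···███??
█···★··??
█···█·♤??
█···█··??
████?????
?????????

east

█████████
?????????
♥··████??
···████??
····★··??
···█·♤·??
···█···??
███??????
?????????

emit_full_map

█♥··████
█···████
█····★··
█···█·♤·
█···█···
████????

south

?????????
♥··████??
···████??
·······??
···█★♤·??
···█···??
████···??
?????????
?????????

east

?????????
··████???
··█████??
·······??
··█·★·♤??
··█····??
███····??
?????????
?????????

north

█████████
?????????
··█████??
··█████??
····★··??
··█·♤·♤??
··█····??
███····??
?????????

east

█████████
?????????
·██████??
·██████??
····★··??
·█·♤·♤·??
·█·····??
██····???
?????????

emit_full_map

█♥··██████
█···██████
█······★··
█···█·♤·♤·
█···█·····
█████····?

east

█████████
?????????
███████??
███████??
····★·█??
█·♤·♤·█??
█·····█??
█····????
?????????

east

█████████
?????????
███████??
███████??
····★██??
·♤·♤·██??
·····██??
····?????
?????????

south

?????????
███████??
███████??
·····██??
·♤·♤★██??
·····██??
·····██??
?????????
?????????

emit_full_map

█♥··████████
█···████████
█·········██
█···█·♤·♤★██
█···█·····██
█████·····██


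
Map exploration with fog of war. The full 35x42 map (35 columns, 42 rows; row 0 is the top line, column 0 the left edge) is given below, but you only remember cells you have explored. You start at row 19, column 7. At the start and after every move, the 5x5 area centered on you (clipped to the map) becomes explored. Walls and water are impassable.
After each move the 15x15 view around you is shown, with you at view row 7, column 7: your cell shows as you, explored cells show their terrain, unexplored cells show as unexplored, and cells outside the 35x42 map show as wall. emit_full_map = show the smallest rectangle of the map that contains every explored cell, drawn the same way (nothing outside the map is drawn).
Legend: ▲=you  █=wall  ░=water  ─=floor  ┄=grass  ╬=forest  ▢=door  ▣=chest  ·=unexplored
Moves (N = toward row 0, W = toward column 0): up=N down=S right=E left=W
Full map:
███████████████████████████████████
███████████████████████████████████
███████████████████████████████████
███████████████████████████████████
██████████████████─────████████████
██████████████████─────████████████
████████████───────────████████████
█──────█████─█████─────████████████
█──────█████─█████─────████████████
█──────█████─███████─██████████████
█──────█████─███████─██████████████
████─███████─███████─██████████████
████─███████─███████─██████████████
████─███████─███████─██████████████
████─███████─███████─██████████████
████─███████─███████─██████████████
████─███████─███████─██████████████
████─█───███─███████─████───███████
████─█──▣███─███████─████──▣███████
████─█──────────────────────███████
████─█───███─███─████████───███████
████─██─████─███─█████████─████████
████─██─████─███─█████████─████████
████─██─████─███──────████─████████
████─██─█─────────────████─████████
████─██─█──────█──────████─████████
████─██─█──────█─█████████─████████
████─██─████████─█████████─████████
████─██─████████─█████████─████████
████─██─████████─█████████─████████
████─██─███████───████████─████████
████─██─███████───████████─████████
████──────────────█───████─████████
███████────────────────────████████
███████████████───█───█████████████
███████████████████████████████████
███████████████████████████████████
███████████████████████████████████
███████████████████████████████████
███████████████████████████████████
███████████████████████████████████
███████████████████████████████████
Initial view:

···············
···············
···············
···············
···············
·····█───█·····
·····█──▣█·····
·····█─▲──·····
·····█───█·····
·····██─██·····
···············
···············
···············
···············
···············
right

···············
···············
···············
···············
···············
····█───██·····
····█──▣██·····
····█──▲──·····
····█───██·····
····██─███·····
···············
···············
···············
···············
···············

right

···············
···············
···············
···············
···············
···█───███·····
···█──▣███·····
···█───▲──·····
···█───███·····
···██─████·····
···············
···············
···············
···············
···············

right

···············
···············
···············
···············
···············
··█───███─·····
··█──▣███─·····
··█────▲──·····
··█───███─·····
··██─████─·····
···············
···············
···············
···············
···············

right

···············
···············
···············
···············
···············
·█───███─█·····
·█──▣███─█·····
·█─────▲──·····
·█───███─█·····
·██─████─█·····
···············
···············
···············
···············
···············

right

···············
···············
···············
···············
···············
█───███─██·····
█──▣███─██·····
█──────▲──·····
█───███─██·····
██─████─██·····
···············
···············
···············
···············
···············

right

···············
···············
···············
···············
···············
───███─███·····
──▣███─███·····
───────▲──·····
───███─███·····
█─████─███·····
···············
···············
···············
···············
···············

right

···············
···············
···············
···············
···············
──███─████·····
─▣███─████·····
───────▲──·····
──███─███─·····
─████─███─·····
···············
···············
···············
···············
···············

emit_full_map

█───███─████
█──▣███─████
█────────▲──
█───███─███─
██─████─███─

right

···············
···············
···············
···············
···············
─███─█████·····
▣███─█████·····
───────▲──·····
─███─███─█·····
████─███─█·····
···············
···············
···············
···············
···············

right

···············
···············
···············
···············
···············
███─██████·····
███─██████·····
───────▲──·····
███─███─██·····
███─███─██·····
···············
···············
···············
···············
···············

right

···············
···············
···············
···············
···············
██─███████·····
██─███████·····
───────▲──·····
██─███─███·····
██─███─███·····
···············
···············
···············
···············
···············

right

···············
···············
···············
···············
···············
█─███████─·····
█─███████─·····
───────▲──·····
█─███─████·····
█─███─████·····
···············
···············
···············
···············
···············

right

···············
···············
···············
···············
···············
─███████─█·····
─███████─█·····
───────▲──·····
─███─█████·····
─███─█████·····
···············
···············
···············
···············
···············

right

···············
···············
···············
···············
···············
███████─██·····
███████─██·····
───────▲──·····
███─██████·····
███─██████·····
···············
···············
···············
···············
···············

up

···············
···············
···············
···············
···············
·····██─██·····
███████─██·····
███████▲██·····
──────────·····
███─██████·····
███─██████·····
···············
···············
···············
···············

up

···············
···············
···············
···············
···············
·····██─██·····
·····██─██·····
███████▲██·····
███████─██·····
──────────·····
███─██████·····
███─██████·····
···············
···············
···············

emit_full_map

·············██─██
·············██─██
█───███─███████▲██
█──▣███─███████─██
█─────────────────
█───███─███─██████
██─████─███─██████


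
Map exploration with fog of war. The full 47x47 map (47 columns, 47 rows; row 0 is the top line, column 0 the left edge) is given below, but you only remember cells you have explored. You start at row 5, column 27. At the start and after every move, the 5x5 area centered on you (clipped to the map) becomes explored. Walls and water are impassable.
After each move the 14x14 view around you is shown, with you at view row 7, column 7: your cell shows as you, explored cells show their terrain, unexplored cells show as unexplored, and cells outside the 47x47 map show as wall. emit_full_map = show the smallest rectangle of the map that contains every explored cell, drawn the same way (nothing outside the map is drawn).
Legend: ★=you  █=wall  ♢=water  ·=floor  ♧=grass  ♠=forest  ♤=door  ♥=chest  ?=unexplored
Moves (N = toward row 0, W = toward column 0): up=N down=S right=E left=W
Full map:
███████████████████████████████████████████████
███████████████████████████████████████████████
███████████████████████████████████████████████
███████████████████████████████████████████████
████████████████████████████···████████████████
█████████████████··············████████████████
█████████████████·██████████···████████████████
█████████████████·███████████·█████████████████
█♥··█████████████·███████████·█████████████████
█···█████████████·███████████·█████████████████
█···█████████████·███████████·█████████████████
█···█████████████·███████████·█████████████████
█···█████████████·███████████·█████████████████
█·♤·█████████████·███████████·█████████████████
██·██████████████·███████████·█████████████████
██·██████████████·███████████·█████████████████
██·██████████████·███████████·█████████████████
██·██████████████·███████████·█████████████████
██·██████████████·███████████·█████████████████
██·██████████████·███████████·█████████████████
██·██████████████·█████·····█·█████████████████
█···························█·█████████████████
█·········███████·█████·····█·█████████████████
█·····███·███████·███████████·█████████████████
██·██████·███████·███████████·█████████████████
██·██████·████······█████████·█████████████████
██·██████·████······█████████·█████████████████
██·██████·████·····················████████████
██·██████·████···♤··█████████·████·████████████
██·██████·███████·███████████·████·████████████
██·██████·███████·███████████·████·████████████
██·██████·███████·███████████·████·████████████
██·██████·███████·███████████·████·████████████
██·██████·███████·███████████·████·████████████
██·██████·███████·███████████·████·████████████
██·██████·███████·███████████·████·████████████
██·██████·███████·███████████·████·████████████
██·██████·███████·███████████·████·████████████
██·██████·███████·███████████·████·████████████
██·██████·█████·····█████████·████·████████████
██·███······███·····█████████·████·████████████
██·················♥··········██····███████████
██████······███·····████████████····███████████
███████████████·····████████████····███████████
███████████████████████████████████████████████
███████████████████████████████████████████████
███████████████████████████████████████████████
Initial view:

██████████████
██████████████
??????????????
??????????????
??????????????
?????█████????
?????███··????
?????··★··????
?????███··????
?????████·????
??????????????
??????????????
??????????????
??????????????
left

██████████████
██████████████
??????????????
??????????????
??????????????
?????██████???
?????████··???
?????··★···???
?????████··???
?????█████·???
??????????????
??????????????
??????????????
??????????????

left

██████████████
██████████████
??????????????
??????????????
??????????????
?????███████??
?????█████··??
?????··★····??
?????█████··??
?????██████·??
??????????????
??????????????
??????????????
??????????????

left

██████████████
██████████████
??????????????
??????????????
??????????????
?????████████?
?????██████··?
?????··★·····?
?????██████··?
?????███████·?
??????????????
??????????????
??????????????
??????????????

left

██████████████
██████████████
??????????????
??????????????
??????????????
?????█████████
?????███████··
?????··★······
?????███████··
?????████████·
??????????????
??????????????
??????????????
??????????????

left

██████████████
██████████████
??????????????
??????????????
??????????????
?????█████████
?????████████·
?????··★······
?????████████·
?????█████████
??????????????
??????????????
??????????????
??????????????

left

██████████████
██████████████
??????????????
??????????????
??????????????
?????█████████
?????█████████
?????··★······
?????█████████
?????█████████
??????????????
??????????????
??????????????
??????????????

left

██████████████
██████████████
??????????????
??????????????
??????????????
?????█████████
?????█████████
?????··★······
?????█████████
?????█████████
??????????????
??????????????
??????????????
??????????????

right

██████████████
██████████████
??????????????
??????????????
??????????????
????██████████
????██████████
????···★······
????██████████
????██████████
??????????????
??????????????
??????????????
??????????????


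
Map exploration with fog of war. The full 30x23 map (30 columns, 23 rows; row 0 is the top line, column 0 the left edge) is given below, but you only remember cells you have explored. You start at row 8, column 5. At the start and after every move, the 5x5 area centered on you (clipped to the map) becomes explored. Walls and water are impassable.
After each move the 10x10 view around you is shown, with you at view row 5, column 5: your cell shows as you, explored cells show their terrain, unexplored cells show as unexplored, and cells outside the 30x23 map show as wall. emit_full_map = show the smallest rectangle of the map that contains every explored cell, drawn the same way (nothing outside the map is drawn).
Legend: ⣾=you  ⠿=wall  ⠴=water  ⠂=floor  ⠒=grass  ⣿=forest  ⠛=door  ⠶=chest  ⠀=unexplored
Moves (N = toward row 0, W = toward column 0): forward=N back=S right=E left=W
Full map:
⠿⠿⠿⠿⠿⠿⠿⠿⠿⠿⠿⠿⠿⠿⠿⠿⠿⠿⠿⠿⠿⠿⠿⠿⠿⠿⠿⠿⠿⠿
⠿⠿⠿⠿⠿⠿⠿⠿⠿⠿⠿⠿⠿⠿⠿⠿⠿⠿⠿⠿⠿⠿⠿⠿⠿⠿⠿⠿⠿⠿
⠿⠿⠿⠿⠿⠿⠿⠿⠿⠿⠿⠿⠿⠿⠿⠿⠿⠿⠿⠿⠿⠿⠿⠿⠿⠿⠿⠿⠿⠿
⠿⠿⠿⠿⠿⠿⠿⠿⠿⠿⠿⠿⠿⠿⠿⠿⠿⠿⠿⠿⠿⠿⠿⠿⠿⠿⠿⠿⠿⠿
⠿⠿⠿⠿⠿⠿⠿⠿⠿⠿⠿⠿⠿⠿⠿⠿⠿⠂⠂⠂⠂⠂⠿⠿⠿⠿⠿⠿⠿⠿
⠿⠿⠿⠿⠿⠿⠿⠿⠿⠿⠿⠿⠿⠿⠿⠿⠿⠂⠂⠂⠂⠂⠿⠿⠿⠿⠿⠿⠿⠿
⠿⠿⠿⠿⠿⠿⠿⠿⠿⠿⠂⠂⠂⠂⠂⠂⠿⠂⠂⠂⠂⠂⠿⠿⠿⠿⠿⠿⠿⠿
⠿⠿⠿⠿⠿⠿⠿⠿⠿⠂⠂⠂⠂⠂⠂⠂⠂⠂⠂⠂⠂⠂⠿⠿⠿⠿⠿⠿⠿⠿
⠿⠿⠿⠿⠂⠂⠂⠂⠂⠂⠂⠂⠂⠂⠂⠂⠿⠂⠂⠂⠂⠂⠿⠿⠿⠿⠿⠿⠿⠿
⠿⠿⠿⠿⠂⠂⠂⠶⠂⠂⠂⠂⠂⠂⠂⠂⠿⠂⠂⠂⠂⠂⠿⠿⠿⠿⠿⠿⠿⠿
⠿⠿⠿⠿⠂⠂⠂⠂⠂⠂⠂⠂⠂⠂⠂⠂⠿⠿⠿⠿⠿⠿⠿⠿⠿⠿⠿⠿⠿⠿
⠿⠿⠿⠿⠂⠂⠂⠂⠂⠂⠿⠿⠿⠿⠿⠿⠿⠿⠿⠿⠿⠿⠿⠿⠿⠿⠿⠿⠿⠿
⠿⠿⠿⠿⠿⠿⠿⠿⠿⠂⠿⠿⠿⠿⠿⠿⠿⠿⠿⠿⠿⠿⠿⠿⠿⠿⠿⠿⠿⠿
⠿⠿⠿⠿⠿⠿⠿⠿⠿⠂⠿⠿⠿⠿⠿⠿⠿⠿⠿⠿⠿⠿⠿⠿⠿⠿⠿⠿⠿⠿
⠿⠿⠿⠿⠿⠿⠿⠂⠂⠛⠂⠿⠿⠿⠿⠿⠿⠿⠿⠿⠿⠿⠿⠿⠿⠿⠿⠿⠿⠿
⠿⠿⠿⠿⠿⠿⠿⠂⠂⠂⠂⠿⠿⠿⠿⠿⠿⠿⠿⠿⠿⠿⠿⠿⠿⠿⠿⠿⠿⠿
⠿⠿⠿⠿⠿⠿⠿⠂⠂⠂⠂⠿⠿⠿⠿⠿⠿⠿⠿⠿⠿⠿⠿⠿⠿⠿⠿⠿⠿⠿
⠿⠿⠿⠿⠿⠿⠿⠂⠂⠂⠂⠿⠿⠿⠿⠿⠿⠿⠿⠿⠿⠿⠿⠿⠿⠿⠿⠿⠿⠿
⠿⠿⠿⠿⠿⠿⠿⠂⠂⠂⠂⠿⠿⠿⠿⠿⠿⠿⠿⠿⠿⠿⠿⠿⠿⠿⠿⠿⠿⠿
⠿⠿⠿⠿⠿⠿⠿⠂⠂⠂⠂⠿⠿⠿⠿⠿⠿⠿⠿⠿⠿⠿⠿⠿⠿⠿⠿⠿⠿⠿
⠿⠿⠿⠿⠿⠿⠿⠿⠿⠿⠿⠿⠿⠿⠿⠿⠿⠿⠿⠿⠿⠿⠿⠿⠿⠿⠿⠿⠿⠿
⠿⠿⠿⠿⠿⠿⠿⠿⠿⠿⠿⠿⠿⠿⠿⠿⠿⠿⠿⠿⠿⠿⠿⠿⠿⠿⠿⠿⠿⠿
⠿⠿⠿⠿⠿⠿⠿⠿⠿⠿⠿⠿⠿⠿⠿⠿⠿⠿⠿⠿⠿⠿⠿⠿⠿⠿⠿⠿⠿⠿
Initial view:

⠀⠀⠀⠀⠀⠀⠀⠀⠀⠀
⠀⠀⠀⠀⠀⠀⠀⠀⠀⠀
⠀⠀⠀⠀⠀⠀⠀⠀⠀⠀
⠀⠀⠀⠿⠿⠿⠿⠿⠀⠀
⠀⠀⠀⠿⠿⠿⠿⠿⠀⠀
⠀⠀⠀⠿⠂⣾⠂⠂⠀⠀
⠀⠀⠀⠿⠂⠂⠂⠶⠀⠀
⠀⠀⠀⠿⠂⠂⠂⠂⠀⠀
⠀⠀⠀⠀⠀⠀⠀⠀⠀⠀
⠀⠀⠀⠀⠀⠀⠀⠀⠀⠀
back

⠀⠀⠀⠀⠀⠀⠀⠀⠀⠀
⠀⠀⠀⠀⠀⠀⠀⠀⠀⠀
⠀⠀⠀⠿⠿⠿⠿⠿⠀⠀
⠀⠀⠀⠿⠿⠿⠿⠿⠀⠀
⠀⠀⠀⠿⠂⠂⠂⠂⠀⠀
⠀⠀⠀⠿⠂⣾⠂⠶⠀⠀
⠀⠀⠀⠿⠂⠂⠂⠂⠀⠀
⠀⠀⠀⠿⠂⠂⠂⠂⠀⠀
⠀⠀⠀⠀⠀⠀⠀⠀⠀⠀
⠀⠀⠀⠀⠀⠀⠀⠀⠀⠀

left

⠿⠀⠀⠀⠀⠀⠀⠀⠀⠀
⠿⠀⠀⠀⠀⠀⠀⠀⠀⠀
⠿⠀⠀⠀⠿⠿⠿⠿⠿⠀
⠿⠀⠀⠿⠿⠿⠿⠿⠿⠀
⠿⠀⠀⠿⠿⠂⠂⠂⠂⠀
⠿⠀⠀⠿⠿⣾⠂⠂⠶⠀
⠿⠀⠀⠿⠿⠂⠂⠂⠂⠀
⠿⠀⠀⠿⠿⠂⠂⠂⠂⠀
⠿⠀⠀⠀⠀⠀⠀⠀⠀⠀
⠿⠀⠀⠀⠀⠀⠀⠀⠀⠀

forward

⠿⠀⠀⠀⠀⠀⠀⠀⠀⠀
⠿⠀⠀⠀⠀⠀⠀⠀⠀⠀
⠿⠀⠀⠀⠀⠀⠀⠀⠀⠀
⠿⠀⠀⠿⠿⠿⠿⠿⠿⠀
⠿⠀⠀⠿⠿⠿⠿⠿⠿⠀
⠿⠀⠀⠿⠿⣾⠂⠂⠂⠀
⠿⠀⠀⠿⠿⠂⠂⠂⠶⠀
⠿⠀⠀⠿⠿⠂⠂⠂⠂⠀
⠿⠀⠀⠿⠿⠂⠂⠂⠂⠀
⠿⠀⠀⠀⠀⠀⠀⠀⠀⠀

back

⠿⠀⠀⠀⠀⠀⠀⠀⠀⠀
⠿⠀⠀⠀⠀⠀⠀⠀⠀⠀
⠿⠀⠀⠿⠿⠿⠿⠿⠿⠀
⠿⠀⠀⠿⠿⠿⠿⠿⠿⠀
⠿⠀⠀⠿⠿⠂⠂⠂⠂⠀
⠿⠀⠀⠿⠿⣾⠂⠂⠶⠀
⠿⠀⠀⠿⠿⠂⠂⠂⠂⠀
⠿⠀⠀⠿⠿⠂⠂⠂⠂⠀
⠿⠀⠀⠀⠀⠀⠀⠀⠀⠀
⠿⠀⠀⠀⠀⠀⠀⠀⠀⠀

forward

⠿⠀⠀⠀⠀⠀⠀⠀⠀⠀
⠿⠀⠀⠀⠀⠀⠀⠀⠀⠀
⠿⠀⠀⠀⠀⠀⠀⠀⠀⠀
⠿⠀⠀⠿⠿⠿⠿⠿⠿⠀
⠿⠀⠀⠿⠿⠿⠿⠿⠿⠀
⠿⠀⠀⠿⠿⣾⠂⠂⠂⠀
⠿⠀⠀⠿⠿⠂⠂⠂⠶⠀
⠿⠀⠀⠿⠿⠂⠂⠂⠂⠀
⠿⠀⠀⠿⠿⠂⠂⠂⠂⠀
⠿⠀⠀⠀⠀⠀⠀⠀⠀⠀

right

⠀⠀⠀⠀⠀⠀⠀⠀⠀⠀
⠀⠀⠀⠀⠀⠀⠀⠀⠀⠀
⠀⠀⠀⠀⠀⠀⠀⠀⠀⠀
⠀⠀⠿⠿⠿⠿⠿⠿⠀⠀
⠀⠀⠿⠿⠿⠿⠿⠿⠀⠀
⠀⠀⠿⠿⠂⣾⠂⠂⠀⠀
⠀⠀⠿⠿⠂⠂⠂⠶⠀⠀
⠀⠀⠿⠿⠂⠂⠂⠂⠀⠀
⠀⠀⠿⠿⠂⠂⠂⠂⠀⠀
⠀⠀⠀⠀⠀⠀⠀⠀⠀⠀

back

⠀⠀⠀⠀⠀⠀⠀⠀⠀⠀
⠀⠀⠀⠀⠀⠀⠀⠀⠀⠀
⠀⠀⠿⠿⠿⠿⠿⠿⠀⠀
⠀⠀⠿⠿⠿⠿⠿⠿⠀⠀
⠀⠀⠿⠿⠂⠂⠂⠂⠀⠀
⠀⠀⠿⠿⠂⣾⠂⠶⠀⠀
⠀⠀⠿⠿⠂⠂⠂⠂⠀⠀
⠀⠀⠿⠿⠂⠂⠂⠂⠀⠀
⠀⠀⠀⠀⠀⠀⠀⠀⠀⠀
⠀⠀⠀⠀⠀⠀⠀⠀⠀⠀

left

⠿⠀⠀⠀⠀⠀⠀⠀⠀⠀
⠿⠀⠀⠀⠀⠀⠀⠀⠀⠀
⠿⠀⠀⠿⠿⠿⠿⠿⠿⠀
⠿⠀⠀⠿⠿⠿⠿⠿⠿⠀
⠿⠀⠀⠿⠿⠂⠂⠂⠂⠀
⠿⠀⠀⠿⠿⣾⠂⠂⠶⠀
⠿⠀⠀⠿⠿⠂⠂⠂⠂⠀
⠿⠀⠀⠿⠿⠂⠂⠂⠂⠀
⠿⠀⠀⠀⠀⠀⠀⠀⠀⠀
⠿⠀⠀⠀⠀⠀⠀⠀⠀⠀
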